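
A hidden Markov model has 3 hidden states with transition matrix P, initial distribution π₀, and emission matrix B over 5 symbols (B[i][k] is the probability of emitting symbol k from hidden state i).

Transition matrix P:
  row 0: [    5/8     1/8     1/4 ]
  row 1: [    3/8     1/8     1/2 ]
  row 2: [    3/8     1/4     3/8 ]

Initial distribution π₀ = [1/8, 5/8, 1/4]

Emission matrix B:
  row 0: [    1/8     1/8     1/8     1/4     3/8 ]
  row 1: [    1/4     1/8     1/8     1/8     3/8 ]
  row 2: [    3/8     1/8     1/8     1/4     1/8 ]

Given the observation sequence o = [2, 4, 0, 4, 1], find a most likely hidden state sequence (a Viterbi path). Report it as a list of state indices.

t=0: δ = [1.562e-02, 7.812e-02, 3.125e-02]  (obs o_0=2)
t=1: δ = [1.099e-02, 3.662e-03, 4.883e-03]  ψ = [1, 1, 1]  (obs o_1=4)
t=2: δ = [8.583e-04, 3.433e-04, 1.030e-03]  ψ = [0, 0, 0]  (obs o_2=0)
t=3: δ = [2.012e-04, 9.656e-05, 4.828e-05]  ψ = [0, 2, 2]  (obs o_3=4)
t=4: δ = [1.572e-05, 3.143e-06, 6.286e-06]  ψ = [0, 0, 0]  (obs o_4=1)
backtrack: best end state = 0; path = [1, 0, 0, 0, 0]

path = [1, 0, 0, 0, 0]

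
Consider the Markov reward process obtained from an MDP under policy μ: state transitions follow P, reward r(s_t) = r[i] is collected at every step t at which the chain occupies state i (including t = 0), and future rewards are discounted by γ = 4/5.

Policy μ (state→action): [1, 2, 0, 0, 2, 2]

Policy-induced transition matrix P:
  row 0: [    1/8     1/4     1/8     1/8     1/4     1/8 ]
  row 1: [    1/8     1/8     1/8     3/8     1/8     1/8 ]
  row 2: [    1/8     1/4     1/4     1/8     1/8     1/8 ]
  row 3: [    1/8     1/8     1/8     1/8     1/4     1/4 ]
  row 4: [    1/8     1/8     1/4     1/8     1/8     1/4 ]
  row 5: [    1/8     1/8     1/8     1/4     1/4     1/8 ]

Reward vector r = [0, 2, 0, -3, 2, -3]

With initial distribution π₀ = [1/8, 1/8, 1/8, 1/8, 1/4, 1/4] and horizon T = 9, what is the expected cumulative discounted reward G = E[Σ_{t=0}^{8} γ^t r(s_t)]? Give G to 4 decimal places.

G = -1.6481

t=0: π = [0.1250, 0.1250, 0.1250, 0.1250, 0.2500, 0.2500], E[r] = -0.3750, γ^t·E[r] = -0.375000, running G = -0.375000
t=1: π = [0.1250, 0.1563, 0.1719, 0.1875, 0.1875, 0.1719], E[r] = -0.3906, γ^t·E[r] = -0.312500, running G = -0.687500
t=2: π = [0.1250, 0.1621, 0.1699, 0.1855, 0.1855, 0.1719], E[r] = -0.3770, γ^t·E[r] = -0.241250, running G = -0.928750
t=3: π = [0.1250, 0.1619, 0.1694, 0.1870, 0.1853, 0.1714], E[r] = -0.3809, γ^t·E[r] = -0.195000, running G = -1.123750
t=4: π = [0.1250, 0.1618, 0.1693, 0.1869, 0.1854, 0.1715], E[r] = -0.3808, γ^t·E[r] = -0.155988, running G = -1.279738
t=5: π = [0.1250, 0.1618, 0.1693, 0.1869, 0.1854, 0.1715], E[r] = -0.3809, γ^t·E[r] = -0.124799, running G = -1.404536
t=6: π = [0.1250, 0.1618, 0.1693, 0.1869, 0.1854, 0.1715], E[r] = -0.3808, γ^t·E[r] = -0.099837, running G = -1.504373
t=7: π = [0.1250, 0.1618, 0.1693, 0.1869, 0.1854, 0.1715], E[r] = -0.3808, γ^t·E[r] = -0.079870, running G = -1.584243
t=8: π = [0.1250, 0.1618, 0.1693, 0.1869, 0.1854, 0.1715], E[r] = -0.3808, γ^t·E[r] = -0.063896, running G = -1.648139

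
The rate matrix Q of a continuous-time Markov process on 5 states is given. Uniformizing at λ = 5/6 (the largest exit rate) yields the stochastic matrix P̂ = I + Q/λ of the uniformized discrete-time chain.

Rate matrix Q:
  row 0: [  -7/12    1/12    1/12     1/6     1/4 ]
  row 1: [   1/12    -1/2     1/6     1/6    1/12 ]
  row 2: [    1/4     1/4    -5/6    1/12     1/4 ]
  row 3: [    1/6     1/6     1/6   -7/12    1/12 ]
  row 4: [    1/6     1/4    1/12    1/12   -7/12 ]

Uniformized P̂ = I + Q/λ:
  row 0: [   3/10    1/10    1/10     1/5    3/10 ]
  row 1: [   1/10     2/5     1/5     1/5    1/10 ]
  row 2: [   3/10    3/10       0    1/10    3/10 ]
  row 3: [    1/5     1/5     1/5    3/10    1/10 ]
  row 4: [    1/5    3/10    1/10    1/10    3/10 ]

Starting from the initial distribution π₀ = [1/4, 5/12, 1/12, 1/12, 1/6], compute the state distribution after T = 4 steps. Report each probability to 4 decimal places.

π = [0.2071, 0.2670, 0.1320, 0.1843, 0.2096]

t=0: π = [0.2500, 0.4167, 0.0833, 0.0833, 0.1667]
t=1: π = [0.1917, 0.2833, 0.1417, 0.1833, 0.2000]
t=2: π = [0.2050, 0.2717, 0.1325, 0.1842, 0.2067]
t=3: π = [0.2066, 0.2678, 0.1323, 0.1845, 0.2088]
t=4: π = [0.2071, 0.2670, 0.1320, 0.1843, 0.2096]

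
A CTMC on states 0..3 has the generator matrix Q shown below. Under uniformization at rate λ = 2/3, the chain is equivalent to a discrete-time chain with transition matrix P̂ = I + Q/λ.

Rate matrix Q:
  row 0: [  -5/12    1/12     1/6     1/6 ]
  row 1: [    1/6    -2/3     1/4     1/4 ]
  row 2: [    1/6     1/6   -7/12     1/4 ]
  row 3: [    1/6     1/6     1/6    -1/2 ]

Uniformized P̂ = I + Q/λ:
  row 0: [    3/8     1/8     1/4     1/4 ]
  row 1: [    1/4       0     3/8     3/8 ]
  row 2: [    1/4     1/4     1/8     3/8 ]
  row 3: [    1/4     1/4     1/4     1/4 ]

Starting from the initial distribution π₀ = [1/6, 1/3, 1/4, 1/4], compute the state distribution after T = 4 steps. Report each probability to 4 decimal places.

π = [0.2857, 0.1719, 0.2408, 0.3016]

t=0: π = [0.1667, 0.3333, 0.2500, 0.2500]
t=1: π = [0.2708, 0.1458, 0.2604, 0.3229]
t=2: π = [0.2839, 0.1797, 0.2357, 0.3008]
t=3: π = [0.2855, 0.1696, 0.2430, 0.3019]
t=4: π = [0.2857, 0.1719, 0.2408, 0.3016]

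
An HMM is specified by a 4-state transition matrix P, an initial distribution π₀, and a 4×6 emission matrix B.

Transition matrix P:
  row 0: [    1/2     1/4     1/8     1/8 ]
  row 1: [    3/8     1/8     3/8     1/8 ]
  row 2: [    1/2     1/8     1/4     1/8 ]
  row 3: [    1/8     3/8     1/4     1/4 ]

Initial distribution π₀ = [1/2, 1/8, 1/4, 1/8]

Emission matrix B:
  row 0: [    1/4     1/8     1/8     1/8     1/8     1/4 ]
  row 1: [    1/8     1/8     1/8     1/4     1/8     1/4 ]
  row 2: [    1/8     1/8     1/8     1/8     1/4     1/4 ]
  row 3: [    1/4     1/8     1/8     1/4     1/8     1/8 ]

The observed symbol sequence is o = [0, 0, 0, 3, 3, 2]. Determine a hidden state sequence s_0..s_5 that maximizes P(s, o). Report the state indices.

path = [0, 0, 0, 0, 0, 0]

t=0: δ = [1.250e-01, 1.562e-02, 3.125e-02, 3.125e-02]  (obs o_0=0)
t=1: δ = [1.562e-02, 3.906e-03, 1.953e-03, 3.906e-03]  ψ = [0, 0, 0, 0]  (obs o_1=0)
t=2: δ = [1.953e-03, 4.883e-04, 2.441e-04, 4.883e-04]  ψ = [0, 0, 0, 0]  (obs o_2=0)
t=3: δ = [1.221e-04, 1.221e-04, 3.052e-05, 6.104e-05]  ψ = [0, 0, 0, 0]  (obs o_3=3)
t=4: δ = [7.629e-06, 7.629e-06, 5.722e-06, 3.815e-06]  ψ = [0, 0, 1, 0]  (obs o_4=3)
t=5: δ = [4.768e-07, 2.384e-07, 3.576e-07, 1.192e-07]  ψ = [0, 0, 1, 0]  (obs o_5=2)
backtrack: best end state = 0; path = [0, 0, 0, 0, 0, 0]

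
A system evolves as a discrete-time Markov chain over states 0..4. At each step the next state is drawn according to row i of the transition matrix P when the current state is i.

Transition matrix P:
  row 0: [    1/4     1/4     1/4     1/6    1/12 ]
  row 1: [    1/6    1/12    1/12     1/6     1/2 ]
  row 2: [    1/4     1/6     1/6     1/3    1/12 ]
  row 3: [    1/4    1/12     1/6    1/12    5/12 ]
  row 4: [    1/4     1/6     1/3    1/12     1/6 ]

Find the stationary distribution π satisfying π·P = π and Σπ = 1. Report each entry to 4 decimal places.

π = [0.2367, 0.1591, 0.2106, 0.1690, 0.2247]

Balance equations π_j = Σ_i π_i·P[i][j]:
  π_0 = 1/4·π_0 + 1/6·π_1 + 1/4·π_2 + 1/4·π_3 + 1/4·π_4
  π_1 = 1/4·π_0 + 1/12·π_1 + 1/6·π_2 + 1/12·π_3 + 1/6·π_4
  π_2 = 1/4·π_0 + 1/12·π_1 + 1/6·π_2 + 1/6·π_3 + 1/3·π_4
  π_3 = 1/6·π_0 + 1/6·π_1 + 1/3·π_2 + 1/12·π_3 + 1/12·π_4
  normalize: π_0 + π_1 + π_2 + π_3 + π_4 = 1
Solving the linear system gives exactly π = [6479/27367, 4353/27367, 5763/27367, 4624/27367, 6148/27367].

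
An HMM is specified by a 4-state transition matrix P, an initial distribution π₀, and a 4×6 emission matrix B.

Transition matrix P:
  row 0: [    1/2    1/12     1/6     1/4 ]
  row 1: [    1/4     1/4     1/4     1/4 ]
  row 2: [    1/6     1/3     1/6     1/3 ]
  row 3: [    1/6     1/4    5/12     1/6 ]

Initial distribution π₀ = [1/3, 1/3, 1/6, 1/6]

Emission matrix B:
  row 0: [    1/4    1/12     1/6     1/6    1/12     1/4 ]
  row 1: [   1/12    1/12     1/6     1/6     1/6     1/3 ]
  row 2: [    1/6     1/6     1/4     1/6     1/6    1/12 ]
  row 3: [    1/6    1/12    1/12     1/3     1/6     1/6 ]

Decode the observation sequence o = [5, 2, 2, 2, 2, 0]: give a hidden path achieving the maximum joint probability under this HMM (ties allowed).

path = [0, 0, 0, 0, 0, 0]

t=0: δ = [8.333e-02, 1.111e-01, 1.389e-02, 2.778e-02]  (obs o_0=5)
t=1: δ = [6.944e-03, 4.630e-03, 6.944e-03, 2.315e-03]  ψ = [0, 1, 1, 1]  (obs o_1=2)
t=2: δ = [5.787e-04, 3.858e-04, 2.894e-04, 1.929e-04]  ψ = [0, 2, 0, 2]  (obs o_2=2)
t=3: δ = [4.823e-05, 1.608e-05, 2.411e-05, 1.206e-05]  ψ = [0, 1, 0, 0]  (obs o_3=2)
t=4: δ = [4.019e-06, 1.340e-06, 2.009e-06, 1.005e-06]  ψ = [0, 2, 0, 0]  (obs o_4=2)
t=5: δ = [5.023e-07, 5.582e-08, 1.116e-07, 1.674e-07]  ψ = [0, 2, 0, 0]  (obs o_5=0)
backtrack: best end state = 0; path = [0, 0, 0, 0, 0, 0]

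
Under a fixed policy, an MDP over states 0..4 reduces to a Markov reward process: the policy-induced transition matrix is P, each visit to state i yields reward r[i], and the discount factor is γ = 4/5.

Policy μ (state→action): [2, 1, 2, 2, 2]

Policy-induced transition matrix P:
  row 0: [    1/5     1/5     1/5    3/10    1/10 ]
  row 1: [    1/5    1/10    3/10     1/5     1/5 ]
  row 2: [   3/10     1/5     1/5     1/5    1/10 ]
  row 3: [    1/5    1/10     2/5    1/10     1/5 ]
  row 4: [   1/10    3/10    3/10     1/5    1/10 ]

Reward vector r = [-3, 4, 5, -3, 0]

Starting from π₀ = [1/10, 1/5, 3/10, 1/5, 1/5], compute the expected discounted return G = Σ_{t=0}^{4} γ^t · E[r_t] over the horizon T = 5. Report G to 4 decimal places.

t=0: π = [0.1000, 0.2000, 0.3000, 0.2000, 0.2000], E[r] = 1.4000, γ^t·E[r] = 1.400000, running G = 1.400000
t=1: π = [0.2100, 0.1800, 0.2800, 0.1900, 0.1400], E[r] = 0.9200, γ^t·E[r] = 0.736000, running G = 2.136000
t=2: π = [0.2140, 0.1770, 0.2700, 0.2020, 0.1370], E[r] = 0.8100, γ^t·E[r] = 0.518400, running G = 2.654400
t=3: π = [0.2133, 0.1758, 0.2718, 0.2012, 0.1379], E[r] = 0.8187, γ^t·E[r] = 0.419174, running G = 3.073574
t=4: π = [0.2134, 0.1761, 0.2716, 0.2012, 0.1377], E[r] = 0.8186, γ^t·E[r] = 0.335303, running G = 3.408877

G = 3.4089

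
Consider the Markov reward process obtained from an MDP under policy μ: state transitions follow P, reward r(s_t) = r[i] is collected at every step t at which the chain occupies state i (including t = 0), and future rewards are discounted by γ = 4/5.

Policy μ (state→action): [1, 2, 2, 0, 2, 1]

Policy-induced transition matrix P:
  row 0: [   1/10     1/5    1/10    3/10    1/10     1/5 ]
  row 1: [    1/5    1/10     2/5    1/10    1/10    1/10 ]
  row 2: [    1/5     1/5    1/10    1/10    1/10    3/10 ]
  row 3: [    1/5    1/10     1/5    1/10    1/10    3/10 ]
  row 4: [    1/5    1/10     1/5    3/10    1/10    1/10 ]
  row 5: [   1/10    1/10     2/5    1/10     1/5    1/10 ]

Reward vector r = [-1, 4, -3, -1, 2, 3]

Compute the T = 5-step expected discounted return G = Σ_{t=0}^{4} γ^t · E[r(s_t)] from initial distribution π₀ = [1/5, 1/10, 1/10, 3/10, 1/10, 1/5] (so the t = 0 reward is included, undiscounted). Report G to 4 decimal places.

G = 1.2636

t=0: π = [0.2000, 0.1000, 0.1000, 0.3000, 0.1000, 0.2000], E[r] = 0.4000, γ^t·E[r] = 0.400000, running G = 0.400000
t=1: π = [0.1600, 0.1300, 0.2300, 0.1600, 0.1200, 0.2000], E[r] = 0.3500, γ^t·E[r] = 0.280000, running G = 0.680000
t=2: π = [0.1640, 0.1390, 0.2270, 0.1560, 0.1200, 0.1940], E[r] = 0.3770, γ^t·E[r] = 0.241280, running G = 0.921280
t=3: π = [0.1642, 0.1391, 0.2275, 0.1568, 0.1194, 0.1930], E[r] = 0.3707, γ^t·E[r] = 0.189798, running G = 1.111078
t=4: π = [0.1643, 0.1392, 0.2273, 0.1567, 0.1193, 0.1933], E[r] = 0.3724, γ^t·E[r] = 0.152523, running G = 1.263601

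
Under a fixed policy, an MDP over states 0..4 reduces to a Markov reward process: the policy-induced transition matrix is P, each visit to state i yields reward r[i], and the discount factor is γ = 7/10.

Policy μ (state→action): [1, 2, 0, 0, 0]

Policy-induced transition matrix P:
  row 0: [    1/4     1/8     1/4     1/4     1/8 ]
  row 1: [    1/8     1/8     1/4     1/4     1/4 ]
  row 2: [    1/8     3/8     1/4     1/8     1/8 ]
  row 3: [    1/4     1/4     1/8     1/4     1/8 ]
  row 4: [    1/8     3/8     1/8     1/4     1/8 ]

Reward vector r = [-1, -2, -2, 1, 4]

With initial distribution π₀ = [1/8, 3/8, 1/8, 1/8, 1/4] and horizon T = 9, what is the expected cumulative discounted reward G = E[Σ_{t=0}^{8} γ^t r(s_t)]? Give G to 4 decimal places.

G = -0.4070

t=0: π = [0.1250, 0.3750, 0.1250, 0.1250, 0.2500], E[r] = 0.0000, γ^t·E[r] = 0.000000, running G = 0.000000
t=1: π = [0.1563, 0.2344, 0.2031, 0.2344, 0.1719], E[r] = -0.1094, γ^t·E[r] = -0.076563, running G = -0.076563
t=2: π = [0.1738, 0.2480, 0.1992, 0.2246, 0.1543], E[r] = -0.2266, γ^t·E[r] = -0.111016, running G = -0.187578
t=3: π = [0.1748, 0.2415, 0.2026, 0.2251, 0.1560], E[r] = -0.2139, γ^t·E[r] = -0.073356, running G = -0.260935
t=4: π = [0.1750, 0.2428, 0.2024, 0.2247, 0.1552], E[r] = -0.2199, γ^t·E[r] = -0.052800, running G = -0.313735
t=5: π = [0.1750, 0.2425, 0.2025, 0.2247, 0.1553], E[r] = -0.2188, γ^t·E[r] = -0.036779, running G = -0.350514
t=6: π = [0.1750, 0.2426, 0.2025, 0.2247, 0.1553], E[r] = -0.2191, γ^t·E[r] = -0.025781, running G = -0.376295
t=7: π = [0.1750, 0.2425, 0.2025, 0.2247, 0.1553], E[r] = -0.2191, γ^t·E[r] = -0.018041, running G = -0.394335
t=8: π = [0.1750, 0.2425, 0.2025, 0.2247, 0.1553], E[r] = -0.2191, γ^t·E[r] = -0.012630, running G = -0.406965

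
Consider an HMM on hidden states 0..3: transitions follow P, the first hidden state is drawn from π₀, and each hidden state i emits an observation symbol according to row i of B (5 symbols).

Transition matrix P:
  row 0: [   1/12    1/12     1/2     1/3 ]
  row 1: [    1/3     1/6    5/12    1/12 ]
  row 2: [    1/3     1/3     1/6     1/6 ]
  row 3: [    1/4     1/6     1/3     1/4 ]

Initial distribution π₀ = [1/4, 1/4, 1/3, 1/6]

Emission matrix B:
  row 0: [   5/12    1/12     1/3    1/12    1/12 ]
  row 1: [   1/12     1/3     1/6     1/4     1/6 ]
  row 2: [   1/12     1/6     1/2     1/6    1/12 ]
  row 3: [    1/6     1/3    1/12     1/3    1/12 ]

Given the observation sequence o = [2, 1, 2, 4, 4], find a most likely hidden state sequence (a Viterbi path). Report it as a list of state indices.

t=0: δ = [8.333e-02, 4.167e-02, 1.667e-01, 1.389e-02]  (obs o_0=2)
t=1: δ = [4.630e-03, 1.852e-02, 6.944e-03, 9.259e-03]  ψ = [2, 2, 0, 0]  (obs o_1=1)
t=2: δ = [2.058e-03, 5.144e-04, 3.858e-03, 1.929e-04]  ψ = [1, 1, 1, 3]  (obs o_2=2)
t=3: δ = [1.072e-04, 2.143e-04, 8.573e-05, 5.716e-05]  ψ = [2, 2, 0, 0]  (obs o_3=4)
t=4: δ = [5.954e-06, 5.954e-06, 7.442e-06, 2.977e-06]  ψ = [1, 1, 1, 0]  (obs o_4=4)
backtrack: best end state = 2; path = [2, 1, 2, 1, 2]

path = [2, 1, 2, 1, 2]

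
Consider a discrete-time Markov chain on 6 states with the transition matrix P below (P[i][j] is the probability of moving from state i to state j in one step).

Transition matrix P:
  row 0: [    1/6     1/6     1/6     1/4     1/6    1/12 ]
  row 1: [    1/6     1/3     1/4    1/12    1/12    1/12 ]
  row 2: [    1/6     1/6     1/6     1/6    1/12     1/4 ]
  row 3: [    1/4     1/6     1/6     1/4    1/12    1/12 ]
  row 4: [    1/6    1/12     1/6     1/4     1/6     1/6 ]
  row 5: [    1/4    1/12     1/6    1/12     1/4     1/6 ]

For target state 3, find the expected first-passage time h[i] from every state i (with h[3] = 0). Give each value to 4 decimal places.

First-step conditioning: h[3] = 0; for i ≠ 3, h[i] = 1 + Σ_k P[i][k]·h[k].
  h[0] = 1 + 1/6·h[0] + 1/6·h[1] + 1/6·h[2] + 1/6·h[4] + 1/12·h[5]
  h[1] = 1 + 1/6·h[0] + 1/3·h[1] + 1/4·h[2] + 1/12·h[4] + 1/12·h[5]
  h[2] = 1 + 1/6·h[0] + 1/6·h[1] + 1/6·h[2] + 1/12·h[4] + 1/4·h[5]
  h[4] = 1 + 1/6·h[0] + 1/12·h[1] + 1/6·h[2] + 1/6·h[4] + 1/6·h[5]
  h[5] = 1 + 1/4·h[0] + 1/12·h[1] + 1/6·h[2] + 1/4·h[4] + 1/6·h[5]
Solving the 5×5 linear system over states ≠ 3 gives exactly h = [62360/11441, 4444/673, 69264/11441, 0, 62104/11441, 72476/11441] (h[3] = 0 is the target).

h = [5.4506, 6.6033, 6.0540, 0.0000, 5.4282, 6.3348]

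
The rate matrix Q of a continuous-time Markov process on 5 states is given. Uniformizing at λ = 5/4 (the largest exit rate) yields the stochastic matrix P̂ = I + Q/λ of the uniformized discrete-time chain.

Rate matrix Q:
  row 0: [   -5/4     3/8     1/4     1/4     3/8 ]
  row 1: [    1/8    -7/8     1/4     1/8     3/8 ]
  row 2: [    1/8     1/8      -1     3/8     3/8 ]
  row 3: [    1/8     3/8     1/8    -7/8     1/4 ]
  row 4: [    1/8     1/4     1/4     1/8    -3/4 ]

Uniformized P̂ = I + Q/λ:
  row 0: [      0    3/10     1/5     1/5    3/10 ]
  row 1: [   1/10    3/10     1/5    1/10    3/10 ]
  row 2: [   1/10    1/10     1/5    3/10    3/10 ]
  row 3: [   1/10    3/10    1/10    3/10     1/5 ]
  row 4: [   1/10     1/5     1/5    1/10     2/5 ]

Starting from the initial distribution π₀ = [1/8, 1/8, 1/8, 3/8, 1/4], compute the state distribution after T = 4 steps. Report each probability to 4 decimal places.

t=0: π = [0.1250, 0.1250, 0.1250, 0.3750, 0.2500]
t=1: π = [0.0875, 0.2500, 0.1625, 0.2125, 0.2875]
t=2: π = [0.0913, 0.2388, 0.1788, 0.1838, 0.3075]
t=3: π = [0.0909, 0.2335, 0.1816, 0.1816, 0.3124]
t=4: π = [0.0909, 0.2324, 0.1818, 0.1817, 0.3131]

π = [0.0909, 0.2324, 0.1818, 0.1817, 0.3131]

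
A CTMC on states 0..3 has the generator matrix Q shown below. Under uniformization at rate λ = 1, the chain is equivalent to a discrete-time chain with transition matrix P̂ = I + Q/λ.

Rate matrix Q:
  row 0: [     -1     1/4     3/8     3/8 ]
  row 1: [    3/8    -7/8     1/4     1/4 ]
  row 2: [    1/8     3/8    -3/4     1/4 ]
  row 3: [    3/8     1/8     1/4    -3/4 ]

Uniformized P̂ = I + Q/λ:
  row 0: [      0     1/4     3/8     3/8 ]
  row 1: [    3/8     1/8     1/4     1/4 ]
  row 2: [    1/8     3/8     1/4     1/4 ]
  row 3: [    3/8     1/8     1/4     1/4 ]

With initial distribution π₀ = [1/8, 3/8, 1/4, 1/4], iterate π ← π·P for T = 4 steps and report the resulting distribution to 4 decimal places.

π = [0.2213, 0.2223, 0.2782, 0.2782]

t=0: π = [0.1250, 0.3750, 0.2500, 0.2500]
t=1: π = [0.2656, 0.2031, 0.2656, 0.2656]
t=2: π = [0.2090, 0.2246, 0.2832, 0.2832]
t=3: π = [0.2258, 0.2219, 0.2761, 0.2761]
t=4: π = [0.2213, 0.2223, 0.2782, 0.2782]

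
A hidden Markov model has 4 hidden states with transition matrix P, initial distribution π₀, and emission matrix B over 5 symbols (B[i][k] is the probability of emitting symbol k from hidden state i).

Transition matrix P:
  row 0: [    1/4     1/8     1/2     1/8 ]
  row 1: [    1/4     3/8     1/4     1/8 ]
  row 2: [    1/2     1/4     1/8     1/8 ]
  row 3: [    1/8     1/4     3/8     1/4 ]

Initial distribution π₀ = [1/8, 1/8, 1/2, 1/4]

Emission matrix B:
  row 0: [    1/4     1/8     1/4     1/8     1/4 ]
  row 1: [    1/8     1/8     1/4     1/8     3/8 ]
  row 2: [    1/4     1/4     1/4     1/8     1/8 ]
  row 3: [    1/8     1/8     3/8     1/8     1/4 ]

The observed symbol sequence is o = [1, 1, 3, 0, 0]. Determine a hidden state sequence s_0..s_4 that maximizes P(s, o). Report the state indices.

t=0: δ = [1.562e-02, 1.562e-02, 1.250e-01, 3.125e-02]  (obs o_0=1)
t=1: δ = [7.812e-03, 3.906e-03, 3.906e-03, 1.953e-03]  ψ = [2, 2, 2, 2]  (obs o_1=1)
t=2: δ = [2.441e-04, 1.831e-04, 4.883e-04, 1.221e-04]  ψ = [0, 1, 0, 0]  (obs o_2=3)
t=3: δ = [6.104e-05, 1.526e-05, 3.052e-05, 7.629e-06]  ψ = [2, 2, 0, 2]  (obs o_3=0)
t=4: δ = [3.815e-06, 9.537e-07, 7.629e-06, 9.537e-07]  ψ = [0, 0, 0, 0]  (obs o_4=0)
backtrack: best end state = 2; path = [2, 0, 2, 0, 2]

path = [2, 0, 2, 0, 2]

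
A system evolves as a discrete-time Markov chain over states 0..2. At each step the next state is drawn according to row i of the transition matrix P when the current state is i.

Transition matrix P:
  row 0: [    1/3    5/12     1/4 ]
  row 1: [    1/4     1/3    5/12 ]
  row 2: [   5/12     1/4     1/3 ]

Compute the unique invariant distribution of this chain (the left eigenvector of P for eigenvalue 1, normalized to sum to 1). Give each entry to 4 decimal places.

π = [0.3333, 0.3333, 0.3333]

Balance equations π_j = Σ_i π_i·P[i][j]:
  π_0 = 1/3·π_0 + 1/4·π_1 + 5/12·π_2
  π_1 = 5/12·π_0 + 1/3·π_1 + 1/4·π_2
  normalize: π_0 + π_1 + π_2 = 1
Solving the linear system gives exactly π = [1/3, 1/3, 1/3].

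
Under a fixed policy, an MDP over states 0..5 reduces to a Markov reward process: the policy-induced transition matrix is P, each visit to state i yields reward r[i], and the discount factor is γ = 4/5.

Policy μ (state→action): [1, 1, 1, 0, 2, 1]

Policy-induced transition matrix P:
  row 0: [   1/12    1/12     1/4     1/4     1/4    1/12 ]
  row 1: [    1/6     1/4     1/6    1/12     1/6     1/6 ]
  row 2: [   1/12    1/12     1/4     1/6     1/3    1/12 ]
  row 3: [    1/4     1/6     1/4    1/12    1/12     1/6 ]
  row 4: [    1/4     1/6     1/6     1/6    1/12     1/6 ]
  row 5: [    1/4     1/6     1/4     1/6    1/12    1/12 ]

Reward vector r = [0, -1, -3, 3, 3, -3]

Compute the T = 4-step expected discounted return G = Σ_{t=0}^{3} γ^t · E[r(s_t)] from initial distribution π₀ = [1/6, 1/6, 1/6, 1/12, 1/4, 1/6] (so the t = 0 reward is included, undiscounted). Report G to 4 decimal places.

t=0: π = [0.1667, 0.1667, 0.1667, 0.0833, 0.2500, 0.1667], E[r] = -0.1667, γ^t·E[r] = -0.166667, running G = -0.166667
t=1: π = [0.1806, 0.1528, 0.2153, 0.1597, 0.1667, 0.1250], E[r] = -0.1944, γ^t·E[r] = -0.155556, running G = -0.322222
t=2: π = [0.1713, 0.1464, 0.2234, 0.1557, 0.1800, 0.1233], E[r] = -0.1794, γ^t·E[r] = -0.114815, running G = -0.437037
t=3: π = [0.1720, 0.1460, 0.2228, 0.1558, 0.1799, 0.1235], E[r] = -0.1778, γ^t·E[r] = -0.091037, running G = -0.528074

G = -0.5281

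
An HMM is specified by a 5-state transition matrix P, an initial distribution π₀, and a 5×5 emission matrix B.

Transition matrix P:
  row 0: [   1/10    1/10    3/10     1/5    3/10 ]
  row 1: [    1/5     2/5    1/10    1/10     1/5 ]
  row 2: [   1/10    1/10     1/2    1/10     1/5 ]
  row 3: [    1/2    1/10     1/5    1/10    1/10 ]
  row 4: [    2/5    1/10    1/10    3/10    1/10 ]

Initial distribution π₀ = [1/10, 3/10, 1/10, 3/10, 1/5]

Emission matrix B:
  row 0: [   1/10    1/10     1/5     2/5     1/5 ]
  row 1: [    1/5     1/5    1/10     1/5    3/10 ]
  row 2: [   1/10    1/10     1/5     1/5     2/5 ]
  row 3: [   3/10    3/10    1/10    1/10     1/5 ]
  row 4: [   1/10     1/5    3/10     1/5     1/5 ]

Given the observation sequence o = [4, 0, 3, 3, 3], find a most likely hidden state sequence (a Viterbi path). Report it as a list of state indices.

t=0: δ = [2.000e-02, 9.000e-02, 4.000e-02, 6.000e-02, 4.000e-02]  (obs o_0=4)
t=1: δ = [3.000e-03, 7.200e-03, 2.000e-03, 3.600e-03, 1.800e-03]  ψ = [3, 1, 2, 4, 1]  (obs o_1=0)
t=2: δ = [7.200e-04, 5.760e-04, 2.000e-04, 7.200e-05, 2.880e-04]  ψ = [3, 1, 2, 1, 1]  (obs o_2=3)
t=3: δ = [4.608e-05, 4.608e-05, 4.320e-05, 1.440e-05, 4.320e-05]  ψ = [1, 1, 0, 0, 0]  (obs o_3=3)
t=4: δ = [6.912e-06, 3.686e-06, 4.320e-06, 1.296e-06, 2.765e-06]  ψ = [4, 1, 2, 4, 0]  (obs o_4=3)
backtrack: best end state = 0; path = [4, 3, 0, 4, 0]

path = [4, 3, 0, 4, 0]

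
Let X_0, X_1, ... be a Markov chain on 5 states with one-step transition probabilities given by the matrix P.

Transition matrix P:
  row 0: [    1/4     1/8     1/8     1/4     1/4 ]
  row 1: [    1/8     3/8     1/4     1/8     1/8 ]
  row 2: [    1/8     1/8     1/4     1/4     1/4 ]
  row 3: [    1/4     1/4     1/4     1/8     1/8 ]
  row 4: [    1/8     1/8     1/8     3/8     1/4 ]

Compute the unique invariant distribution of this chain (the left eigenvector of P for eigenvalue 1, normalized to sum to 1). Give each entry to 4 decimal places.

π = [0.1745, 0.2036, 0.2036, 0.2215, 0.1969]

Balance equations π_j = Σ_i π_i·P[i][j]:
  π_0 = 1/4·π_0 + 1/8·π_1 + 1/8·π_2 + 1/4·π_3 + 1/8·π_4
  π_1 = 1/8·π_0 + 3/8·π_1 + 1/8·π_2 + 1/4·π_3 + 1/8·π_4
  π_2 = 1/8·π_0 + 1/4·π_1 + 1/4·π_2 + 1/4·π_3 + 1/8·π_4
  π_3 = 1/4·π_0 + 1/8·π_1 + 1/4·π_2 + 1/8·π_3 + 3/8·π_4
  normalize: π_0 + π_1 + π_2 + π_3 + π_4 = 1
Solving the linear system gives exactly π = [26/149, 91/447, 91/447, 33/149, 88/447].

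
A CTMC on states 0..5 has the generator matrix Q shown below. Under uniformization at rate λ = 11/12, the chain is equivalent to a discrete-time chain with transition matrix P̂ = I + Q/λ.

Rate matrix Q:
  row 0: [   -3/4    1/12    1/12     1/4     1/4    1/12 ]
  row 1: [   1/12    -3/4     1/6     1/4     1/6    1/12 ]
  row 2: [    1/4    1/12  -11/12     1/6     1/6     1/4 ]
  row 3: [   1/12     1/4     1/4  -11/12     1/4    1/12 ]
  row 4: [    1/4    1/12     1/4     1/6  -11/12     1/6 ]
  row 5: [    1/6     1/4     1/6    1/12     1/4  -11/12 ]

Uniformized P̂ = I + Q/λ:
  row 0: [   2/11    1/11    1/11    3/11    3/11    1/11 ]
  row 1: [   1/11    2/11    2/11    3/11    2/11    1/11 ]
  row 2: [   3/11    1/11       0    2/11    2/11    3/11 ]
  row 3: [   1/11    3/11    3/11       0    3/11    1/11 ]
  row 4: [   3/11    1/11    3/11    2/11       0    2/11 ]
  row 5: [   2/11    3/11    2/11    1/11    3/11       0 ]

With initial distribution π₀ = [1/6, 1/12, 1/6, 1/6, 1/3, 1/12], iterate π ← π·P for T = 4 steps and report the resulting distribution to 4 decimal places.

t=0: π = [0.1667, 0.0833, 0.1667, 0.1667, 0.3333, 0.0833]
t=1: π = [0.2045, 0.1439, 0.1818, 0.1667, 0.1591, 0.1439]
t=2: π = [0.1846, 0.1605, 0.1598, 0.1701, 0.1997, 0.1253]
t=3: π = [0.1844, 0.1592, 0.1696, 0.1709, 0.1891, 0.1267]
t=4: π = [0.1844, 0.1595, 0.1669, 0.1705, 0.1912, 0.1274]

π = [0.1844, 0.1595, 0.1669, 0.1705, 0.1912, 0.1274]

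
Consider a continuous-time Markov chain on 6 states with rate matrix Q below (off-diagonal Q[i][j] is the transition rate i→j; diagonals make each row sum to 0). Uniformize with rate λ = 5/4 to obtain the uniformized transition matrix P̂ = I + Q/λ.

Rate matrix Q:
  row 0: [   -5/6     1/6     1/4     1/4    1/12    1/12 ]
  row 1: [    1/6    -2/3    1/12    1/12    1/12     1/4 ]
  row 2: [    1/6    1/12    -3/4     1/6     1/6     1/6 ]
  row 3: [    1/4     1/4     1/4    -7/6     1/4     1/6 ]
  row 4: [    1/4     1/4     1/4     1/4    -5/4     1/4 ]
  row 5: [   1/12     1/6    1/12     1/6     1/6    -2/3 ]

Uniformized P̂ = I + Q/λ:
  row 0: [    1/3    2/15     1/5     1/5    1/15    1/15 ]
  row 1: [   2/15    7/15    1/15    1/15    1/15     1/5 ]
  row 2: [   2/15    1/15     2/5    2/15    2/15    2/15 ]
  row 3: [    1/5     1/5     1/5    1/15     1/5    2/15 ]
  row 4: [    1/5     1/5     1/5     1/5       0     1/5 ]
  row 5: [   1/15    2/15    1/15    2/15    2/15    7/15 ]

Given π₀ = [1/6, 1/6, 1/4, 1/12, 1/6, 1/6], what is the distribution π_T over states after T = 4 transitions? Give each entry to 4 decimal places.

t=0: π = [0.1667, 0.1667, 0.2500, 0.0833, 0.1667, 0.1667]
t=1: π = [0.1722, 0.1889, 0.2056, 0.1389, 0.0944, 0.2000]
t=2: π = [0.1700, 0.1981, 0.1893, 0.1293, 0.1059, 0.2074]
t=3: π = [0.1692, 0.2024, 0.1838, 0.1299, 0.1033, 0.2114]
t=4: π = [0.1686, 0.2041, 0.1816, 0.1293, 0.1034, 0.2129]

π = [0.1686, 0.2041, 0.1816, 0.1293, 0.1034, 0.2129]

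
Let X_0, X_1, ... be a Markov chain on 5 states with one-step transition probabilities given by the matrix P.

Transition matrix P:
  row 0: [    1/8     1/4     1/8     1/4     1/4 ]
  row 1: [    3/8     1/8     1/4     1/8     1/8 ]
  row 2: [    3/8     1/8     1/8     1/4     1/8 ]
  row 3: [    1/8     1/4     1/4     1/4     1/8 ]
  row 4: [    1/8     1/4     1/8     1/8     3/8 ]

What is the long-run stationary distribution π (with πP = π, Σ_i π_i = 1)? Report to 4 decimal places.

Balance equations π_j = Σ_i π_i·P[i][j]:
  π_0 = 1/8·π_0 + 3/8·π_1 + 3/8·π_2 + 1/8·π_3 + 1/8·π_4
  π_1 = 1/4·π_0 + 1/8·π_1 + 1/8·π_2 + 1/4·π_3 + 1/4·π_4
  π_2 = 1/8·π_0 + 1/4·π_1 + 1/8·π_2 + 1/4·π_3 + 1/8·π_4
  π_3 = 1/4·π_0 + 1/8·π_1 + 1/4·π_2 + 1/4·π_3 + 1/8·π_4
  normalize: π_0 + π_1 + π_2 + π_3 + π_4 = 1
Solving the linear system gives exactly π = [439/2000, 811/4000, 701/4000, 797/4000, 813/4000].

π = [0.2195, 0.2028, 0.1753, 0.1993, 0.2033]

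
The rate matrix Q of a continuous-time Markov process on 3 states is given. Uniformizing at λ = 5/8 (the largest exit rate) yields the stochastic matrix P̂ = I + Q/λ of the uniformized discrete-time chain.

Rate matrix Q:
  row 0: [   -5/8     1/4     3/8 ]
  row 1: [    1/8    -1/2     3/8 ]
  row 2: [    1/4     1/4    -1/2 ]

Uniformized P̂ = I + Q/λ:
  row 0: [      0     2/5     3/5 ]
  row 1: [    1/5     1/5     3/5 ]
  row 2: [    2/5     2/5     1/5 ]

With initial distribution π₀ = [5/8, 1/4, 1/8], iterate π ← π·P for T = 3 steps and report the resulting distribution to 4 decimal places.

t=0: π = [0.6250, 0.2500, 0.1250]
t=1: π = [0.1000, 0.3500, 0.5500]
t=2: π = [0.2900, 0.3300, 0.3800]
t=3: π = [0.2180, 0.3340, 0.4480]

π = [0.2180, 0.3340, 0.4480]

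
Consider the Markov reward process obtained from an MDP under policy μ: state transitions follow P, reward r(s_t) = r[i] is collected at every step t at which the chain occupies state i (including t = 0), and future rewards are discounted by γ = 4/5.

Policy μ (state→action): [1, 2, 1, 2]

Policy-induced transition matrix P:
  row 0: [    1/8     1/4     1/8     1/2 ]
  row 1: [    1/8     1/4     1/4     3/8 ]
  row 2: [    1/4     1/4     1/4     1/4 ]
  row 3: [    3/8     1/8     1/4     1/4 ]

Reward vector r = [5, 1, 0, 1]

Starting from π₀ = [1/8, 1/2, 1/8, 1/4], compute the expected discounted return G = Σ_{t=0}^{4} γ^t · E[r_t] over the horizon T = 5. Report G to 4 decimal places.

t=0: π = [0.1250, 0.5000, 0.1250, 0.2500], E[r] = 1.3750, γ^t·E[r] = 1.375000, running G = 1.375000
t=1: π = [0.2031, 0.2188, 0.2344, 0.3438], E[r] = 1.5781, γ^t·E[r] = 1.262500, running G = 2.637500
t=2: π = [0.2402, 0.2070, 0.2246, 0.3281], E[r] = 1.7363, γ^t·E[r] = 1.111250, running G = 3.748750
t=3: π = [0.2351, 0.2090, 0.2200, 0.3359], E[r] = 1.7205, γ^t·E[r] = 0.880875, running G = 4.629625
t=4: π = [0.2365, 0.2080, 0.2206, 0.3349], E[r] = 1.7253, γ^t·E[r] = 0.706688, running G = 5.336313

G = 5.3363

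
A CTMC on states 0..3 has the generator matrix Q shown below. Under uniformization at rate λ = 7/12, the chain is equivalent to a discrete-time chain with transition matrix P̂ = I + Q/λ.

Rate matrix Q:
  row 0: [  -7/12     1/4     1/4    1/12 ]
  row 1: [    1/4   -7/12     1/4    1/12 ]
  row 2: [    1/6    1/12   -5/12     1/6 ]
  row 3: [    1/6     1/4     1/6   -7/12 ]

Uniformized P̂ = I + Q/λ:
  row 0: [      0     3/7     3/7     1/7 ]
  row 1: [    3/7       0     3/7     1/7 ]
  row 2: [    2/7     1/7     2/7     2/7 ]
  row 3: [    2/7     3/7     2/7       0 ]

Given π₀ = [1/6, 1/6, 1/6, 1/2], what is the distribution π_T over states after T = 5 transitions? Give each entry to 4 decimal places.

t=0: π = [0.1667, 0.1667, 0.1667, 0.5000]
t=1: π = [0.2619, 0.3095, 0.3333, 0.0952]
t=2: π = [0.2551, 0.2007, 0.3673, 0.1769]
t=3: π = [0.2415, 0.2376, 0.3508, 0.1701]
t=4: π = [0.2507, 0.2265, 0.3542, 0.1687]
t=5: π = [0.2465, 0.2303, 0.3539, 0.1694]

π = [0.2465, 0.2303, 0.3539, 0.1694]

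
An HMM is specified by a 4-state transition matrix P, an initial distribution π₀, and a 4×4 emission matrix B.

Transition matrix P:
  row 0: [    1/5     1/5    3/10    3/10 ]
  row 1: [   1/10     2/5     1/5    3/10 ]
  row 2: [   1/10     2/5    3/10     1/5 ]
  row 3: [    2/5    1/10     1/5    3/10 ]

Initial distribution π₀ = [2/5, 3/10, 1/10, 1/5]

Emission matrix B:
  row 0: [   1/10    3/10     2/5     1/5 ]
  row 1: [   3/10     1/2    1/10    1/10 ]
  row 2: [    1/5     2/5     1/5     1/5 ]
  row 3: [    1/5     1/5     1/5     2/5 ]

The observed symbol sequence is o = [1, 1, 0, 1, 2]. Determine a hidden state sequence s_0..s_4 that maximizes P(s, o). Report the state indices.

path = [1, 1, 1, 1, 3]

t=0: δ = [1.200e-01, 1.500e-01, 4.000e-02, 4.000e-02]  (obs o_0=1)
t=1: δ = [7.200e-03, 3.000e-02, 1.440e-02, 9.000e-03]  ψ = [0, 1, 0, 1]  (obs o_1=1)
t=2: δ = [3.600e-04, 3.600e-03, 1.200e-03, 1.800e-03]  ψ = [3, 1, 1, 1]  (obs o_2=0)
t=3: δ = [2.160e-04, 7.200e-04, 2.880e-04, 2.160e-04]  ψ = [3, 1, 1, 1]  (obs o_3=1)
t=4: δ = [3.456e-05, 2.880e-05, 2.880e-05, 4.320e-05]  ψ = [3, 1, 1, 1]  (obs o_4=2)
backtrack: best end state = 3; path = [1, 1, 1, 1, 3]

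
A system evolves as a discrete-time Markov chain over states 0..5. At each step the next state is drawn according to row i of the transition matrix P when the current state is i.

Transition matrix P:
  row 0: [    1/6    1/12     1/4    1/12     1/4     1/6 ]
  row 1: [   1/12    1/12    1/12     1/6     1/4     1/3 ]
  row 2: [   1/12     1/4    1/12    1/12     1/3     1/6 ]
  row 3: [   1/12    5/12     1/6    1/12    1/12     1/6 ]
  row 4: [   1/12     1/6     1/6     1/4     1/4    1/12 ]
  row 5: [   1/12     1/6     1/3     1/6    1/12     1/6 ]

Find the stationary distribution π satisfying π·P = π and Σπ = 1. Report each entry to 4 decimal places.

Balance equations π_j = Σ_i π_i·P[i][j]:
  π_0 = 1/6·π_0 + 1/12·π_1 + 1/12·π_2 + 1/12·π_3 + 1/12·π_4 + 1/12·π_5
  π_1 = 1/12·π_0 + 1/12·π_1 + 1/4·π_2 + 5/12·π_3 + 1/6·π_4 + 1/6·π_5
  π_2 = 1/4·π_0 + 1/12·π_1 + 1/12·π_2 + 1/6·π_3 + 1/6·π_4 + 1/3·π_5
  π_3 = 1/12·π_0 + 1/6·π_1 + 1/12·π_2 + 1/12·π_3 + 1/4·π_4 + 1/6·π_5
  π_4 = 1/4·π_0 + 1/4·π_1 + 1/3·π_2 + 1/12·π_3 + 1/4·π_4 + 1/12·π_5
  normalize: π_0 + π_1 + π_2 + π_3 + π_4 + π_5 = 1
Solving the linear system gives exactly π = [1/11, 18896/97031, 16865/97031, 14514/97031, 1846/8821, 17629/97031].

π = [0.0909, 0.1947, 0.1738, 0.1496, 0.2093, 0.1817]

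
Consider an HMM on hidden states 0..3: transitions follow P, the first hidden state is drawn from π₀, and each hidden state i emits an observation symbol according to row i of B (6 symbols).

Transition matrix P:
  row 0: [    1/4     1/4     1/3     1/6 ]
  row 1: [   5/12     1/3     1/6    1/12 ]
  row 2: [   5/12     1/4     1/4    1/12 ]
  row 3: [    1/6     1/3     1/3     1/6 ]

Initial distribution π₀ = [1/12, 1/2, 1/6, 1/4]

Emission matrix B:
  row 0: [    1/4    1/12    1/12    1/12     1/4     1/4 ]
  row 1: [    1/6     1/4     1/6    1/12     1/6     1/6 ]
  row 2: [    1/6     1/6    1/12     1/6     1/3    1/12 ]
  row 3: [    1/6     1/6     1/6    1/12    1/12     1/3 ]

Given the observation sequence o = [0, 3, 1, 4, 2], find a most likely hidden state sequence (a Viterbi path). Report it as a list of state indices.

path = [1, 1, 1, 0, 1]

t=0: δ = [2.083e-02, 8.333e-02, 2.778e-02, 4.167e-02]  (obs o_0=0)
t=1: δ = [2.894e-03, 2.315e-03, 2.315e-03, 5.787e-04]  ψ = [1, 1, 1, 1]  (obs o_1=3)
t=2: δ = [8.038e-05, 1.929e-04, 1.608e-04, 8.038e-05]  ψ = [1, 1, 0, 0]  (obs o_2=1)
t=3: δ = [2.009e-05, 1.072e-05, 1.340e-05, 1.340e-06]  ψ = [1, 1, 2, 1]  (obs o_3=4)
t=4: δ = [4.651e-07, 8.372e-07, 5.582e-07, 5.582e-07]  ψ = [2, 0, 0, 0]  (obs o_4=2)
backtrack: best end state = 1; path = [1, 1, 1, 0, 1]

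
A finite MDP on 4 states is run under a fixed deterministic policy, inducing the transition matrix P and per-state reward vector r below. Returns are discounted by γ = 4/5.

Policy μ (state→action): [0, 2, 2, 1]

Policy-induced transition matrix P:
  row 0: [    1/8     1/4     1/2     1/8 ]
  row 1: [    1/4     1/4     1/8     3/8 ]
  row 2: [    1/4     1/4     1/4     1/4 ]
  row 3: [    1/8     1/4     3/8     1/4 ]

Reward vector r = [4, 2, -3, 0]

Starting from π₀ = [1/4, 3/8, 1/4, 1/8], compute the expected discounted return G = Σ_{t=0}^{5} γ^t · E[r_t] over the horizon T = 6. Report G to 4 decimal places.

t=0: π = [0.2500, 0.3750, 0.2500, 0.1250], E[r] = 1.0000, γ^t·E[r] = 1.000000, running G = 1.000000
t=1: π = [0.2031, 0.2500, 0.2813, 0.2656], E[r] = 0.4688, γ^t·E[r] = 0.375000, running G = 1.375000
t=2: π = [0.1914, 0.2500, 0.3027, 0.2559], E[r] = 0.3574, γ^t·E[r] = 0.228750, running G = 1.603750
t=3: π = [0.1941, 0.2500, 0.2986, 0.2573], E[r] = 0.3806, γ^t·E[r] = 0.194875, running G = 1.798625
t=4: π = [0.1936, 0.2500, 0.2994, 0.2570], E[r] = 0.3760, γ^t·E[r] = 0.154000, running G = 1.952625
t=5: π = [0.1937, 0.2500, 0.2993, 0.2571], E[r] = 0.3769, γ^t·E[r] = 0.123509, running G = 2.076134

G = 2.0761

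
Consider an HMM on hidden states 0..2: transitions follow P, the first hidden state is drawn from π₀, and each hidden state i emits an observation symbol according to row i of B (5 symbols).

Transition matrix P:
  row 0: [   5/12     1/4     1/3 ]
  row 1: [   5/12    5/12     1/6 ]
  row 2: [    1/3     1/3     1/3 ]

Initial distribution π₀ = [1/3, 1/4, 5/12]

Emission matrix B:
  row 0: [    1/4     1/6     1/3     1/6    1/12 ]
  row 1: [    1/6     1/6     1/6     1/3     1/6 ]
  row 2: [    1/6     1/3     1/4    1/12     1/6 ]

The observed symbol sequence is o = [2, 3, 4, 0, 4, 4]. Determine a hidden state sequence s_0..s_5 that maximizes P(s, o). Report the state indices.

t=0: δ = [1.111e-01, 4.167e-02, 1.042e-01]  (obs o_0=2)
t=1: δ = [7.716e-03, 1.157e-02, 3.086e-03]  ψ = [0, 2, 0]  (obs o_1=3)
t=2: δ = [4.019e-04, 8.038e-04, 4.287e-04]  ψ = [1, 1, 0]  (obs o_2=4)
t=3: δ = [8.372e-05, 5.582e-05, 2.381e-05]  ψ = [1, 1, 2]  (obs o_3=0)
t=4: δ = [2.907e-06, 3.876e-06, 4.651e-06]  ψ = [0, 1, 0]  (obs o_4=4)
t=5: δ = [1.346e-07, 2.692e-07, 2.584e-07]  ψ = [1, 1, 2]  (obs o_5=4)
backtrack: best end state = 1; path = [2, 1, 1, 1, 1, 1]

path = [2, 1, 1, 1, 1, 1]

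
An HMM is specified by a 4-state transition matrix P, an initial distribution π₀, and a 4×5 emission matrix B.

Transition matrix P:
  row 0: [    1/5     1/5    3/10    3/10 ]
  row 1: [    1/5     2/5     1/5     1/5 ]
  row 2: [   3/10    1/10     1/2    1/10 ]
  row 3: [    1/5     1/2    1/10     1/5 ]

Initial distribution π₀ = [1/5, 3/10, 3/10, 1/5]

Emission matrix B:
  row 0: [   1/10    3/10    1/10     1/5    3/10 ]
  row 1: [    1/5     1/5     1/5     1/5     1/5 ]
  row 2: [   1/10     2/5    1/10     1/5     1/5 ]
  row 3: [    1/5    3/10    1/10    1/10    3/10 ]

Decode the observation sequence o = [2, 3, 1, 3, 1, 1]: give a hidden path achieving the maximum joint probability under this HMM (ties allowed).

path = [2, 2, 2, 2, 2, 2]

t=0: δ = [2.000e-02, 6.000e-02, 3.000e-02, 2.000e-02]  (obs o_0=2)
t=1: δ = [2.400e-03, 4.800e-03, 3.000e-03, 1.200e-03]  ψ = [1, 1, 2, 1]  (obs o_1=3)
t=2: δ = [2.880e-04, 3.840e-04, 6.000e-04, 2.880e-04]  ψ = [1, 1, 2, 1]  (obs o_2=1)
t=3: δ = [3.600e-05, 3.072e-05, 6.000e-05, 8.640e-06]  ψ = [2, 1, 2, 0]  (obs o_3=3)
t=4: δ = [5.400e-06, 2.458e-06, 1.200e-05, 3.240e-06]  ψ = [2, 1, 2, 0]  (obs o_4=1)
t=5: δ = [1.080e-06, 3.240e-07, 2.400e-06, 4.860e-07]  ψ = [2, 3, 2, 0]  (obs o_5=1)
backtrack: best end state = 2; path = [2, 2, 2, 2, 2, 2]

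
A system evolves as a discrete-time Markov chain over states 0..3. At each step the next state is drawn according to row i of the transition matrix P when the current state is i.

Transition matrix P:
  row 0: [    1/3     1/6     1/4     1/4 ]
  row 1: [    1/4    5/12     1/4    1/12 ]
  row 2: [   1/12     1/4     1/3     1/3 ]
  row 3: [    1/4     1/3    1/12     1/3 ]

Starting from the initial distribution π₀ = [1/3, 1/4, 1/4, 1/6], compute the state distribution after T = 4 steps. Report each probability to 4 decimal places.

t=0: π = [0.3333, 0.2500, 0.2500, 0.1667]
t=1: π = [0.2361, 0.2778, 0.2431, 0.2431]
t=2: π = [0.2292, 0.2969, 0.2297, 0.2442]
t=3: π = [0.2308, 0.3007, 0.2284, 0.2400]
t=4: π = [0.2312, 0.3009, 0.2290, 0.2389]

π = [0.2312, 0.3009, 0.2290, 0.2389]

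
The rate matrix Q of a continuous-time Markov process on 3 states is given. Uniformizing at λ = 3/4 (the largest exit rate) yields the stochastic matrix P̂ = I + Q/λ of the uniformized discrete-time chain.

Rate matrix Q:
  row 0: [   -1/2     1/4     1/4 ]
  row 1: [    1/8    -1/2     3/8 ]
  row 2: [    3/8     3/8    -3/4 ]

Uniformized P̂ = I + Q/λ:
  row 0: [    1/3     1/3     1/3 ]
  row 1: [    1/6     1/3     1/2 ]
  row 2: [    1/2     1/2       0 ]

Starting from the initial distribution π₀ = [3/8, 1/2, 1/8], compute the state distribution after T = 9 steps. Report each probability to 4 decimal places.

π = [0.3191, 0.3830, 0.2979]

t=0: π = [0.3750, 0.5000, 0.1250]
t=1: π = [0.2708, 0.3542, 0.3750]
t=2: π = [0.3368, 0.3958, 0.2674]
t=3: π = [0.3119, 0.3779, 0.3102]
t=4: π = [0.3220, 0.3850, 0.2929]
t=5: π = [0.3180, 0.3822, 0.2999]
t=6: π = [0.3196, 0.3833, 0.2971]
t=7: π = [0.3190, 0.3828, 0.2982]
t=8: π = [0.3192, 0.3830, 0.2977]
t=9: π = [0.3191, 0.3830, 0.2979]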